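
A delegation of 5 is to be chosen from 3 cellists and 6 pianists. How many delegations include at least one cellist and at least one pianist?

120

Total 5-person selections from all 9: C(9,5) = 126.
Selections missing a whole group: no cellists → C(6,5) = 6; no pianists → C(3,5) = 0.
Both groups omitted at once is impossible, so 126 − 6 = 120.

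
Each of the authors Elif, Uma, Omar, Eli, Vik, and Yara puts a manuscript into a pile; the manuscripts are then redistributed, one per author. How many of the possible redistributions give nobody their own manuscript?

Let Aᵢ be the assignments in which author i gets their own manuscript. We want the size of the complement of A₁∪…∪A_6.
By inclusion–exclusion this is Σ_{j=0}^{6} (−1)^j C(6,j)·(6−j)!.
Computing: 720 − 720 + 360 − 120 + 30 − 6 + 1 = 265.

265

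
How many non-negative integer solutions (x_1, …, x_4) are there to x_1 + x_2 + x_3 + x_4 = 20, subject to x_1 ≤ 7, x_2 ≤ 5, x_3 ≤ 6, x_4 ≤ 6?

35

Ignoring the caps, the number of non-negative solutions to x_1+…+x_4 = 20 is C(23,3) = 1771.
Subtract solutions that violate a single cap (substitute x_i' = x_i − (cap_i+1)): x_1 ≥ 8 gives C(15,3) = 455; x_2 ≥ 6 gives C(17,3) = 680; x_3 ≥ 7 gives C(16,3) = 560; x_4 ≥ 7 gives C(16,3) = 560. Together 2255.
Add back pairs where two caps are both exceeded: 84 + 56 + 56 + 120 + 120 + 84 = 520.
Subtract triples: 0 + 0 + 0 + 1 = 1.
By inclusion–exclusion the count is 1771 − 2255 + 520 − 1 = 35.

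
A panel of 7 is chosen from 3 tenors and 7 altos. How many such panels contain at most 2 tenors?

Split by how many tenors are chosen (0 through 2).
Sum: C(3,0)·C(7,7) + C(3,1)·C(7,6) + C(3,2)·C(7,5) = 1 + 21 + 63 = 85.

85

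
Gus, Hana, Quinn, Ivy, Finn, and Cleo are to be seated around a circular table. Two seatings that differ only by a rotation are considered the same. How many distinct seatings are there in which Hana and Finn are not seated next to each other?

72

Without the restriction there are (5)! = 120 seatings.
Those with Hana next to Finn: fuse the pair into one unit and seat 5 units around a circle — 2·(4)! = 48.
Subtracting, 120 − 48 = 72.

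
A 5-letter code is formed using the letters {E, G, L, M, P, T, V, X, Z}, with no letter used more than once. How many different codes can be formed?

15120

Choose and order 5 of the 9 symbols: the first letter has 9 options, the next 8, and so on down to 5.
9 × 8 × 7 × 6 × 5 = 15120.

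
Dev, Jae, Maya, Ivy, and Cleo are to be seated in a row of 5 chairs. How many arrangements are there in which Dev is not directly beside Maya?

72

Of the 5! = 120 arrangements, those with Dev and Maya adjacent number 2 × 4! = 48 (treat the pair as a block with 2 internal orders).
So 120 − 48 = 72 arrangements keep them apart.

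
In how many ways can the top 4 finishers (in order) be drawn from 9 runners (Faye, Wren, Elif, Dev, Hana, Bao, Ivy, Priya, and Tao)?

There are 9 choices for 1st place, 8 for 2nd, and so on down to 6 for position 4.
That gives 9 × 8 × 7 × 6 = 3024.

3024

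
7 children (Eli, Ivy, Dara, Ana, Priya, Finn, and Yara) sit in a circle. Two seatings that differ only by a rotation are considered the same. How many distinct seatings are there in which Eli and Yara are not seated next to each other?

All circular seatings of 7 people number (6)! = 720.
Seatings with Eli beside Yara: treat them as a block with 2 internal orders, giving 2 × (5)! = 240.
Subtracting, 720 − 240 = 480.

480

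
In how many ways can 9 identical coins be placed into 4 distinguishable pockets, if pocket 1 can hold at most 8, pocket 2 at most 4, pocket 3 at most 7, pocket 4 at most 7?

By stars and bars, unrestricted non-negative solutions to x_1+…+x_4 = 9 number C(9+3,3) = 220.
Subtract solutions that violate a single cap (substitute x_i' = x_i − (cap_i+1)): x_1 ≥ 9 gives C(3,3) = 1; x_2 ≥ 5 gives C(7,3) = 35; x_3 ≥ 8 gives C(4,3) = 4; x_4 ≥ 8 gives C(4,3) = 4. Together 44.
No two caps can be exceeded simultaneously, so the pair terms are all 0.
By inclusion–exclusion the count is 220 − 44 + 0 = 176.

176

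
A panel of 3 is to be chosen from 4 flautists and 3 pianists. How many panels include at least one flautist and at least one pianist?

30

Total 3-person selections from all 7: C(7,3) = 35.
Subtract selections that omit an entire group: no flautists → C(3,3) = 1; no pianists → C(4,3) = 4.
Both groups omitted at once is impossible, so 35 − 5 = 30.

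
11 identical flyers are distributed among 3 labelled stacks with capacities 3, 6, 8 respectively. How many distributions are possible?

22

By stars and bars, unrestricted non-negative solutions to x_1+…+x_3 = 11 number C(11+2,2) = 78.
Subtract solutions that violate a single cap (substitute x_i' = x_i − (cap_i+1)): x_1 ≥ 4 gives C(9,2) = 36; x_2 ≥ 7 gives C(6,2) = 15; x_3 ≥ 9 gives C(4,2) = 6. Together 57.
Add back pairs where two caps are both exceeded: 1 + 0 + 0 = 1.
By inclusion–exclusion the count is 78 − 57 + 1 = 22.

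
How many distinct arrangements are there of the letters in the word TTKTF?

TTKTF has 5 letters with T appearing 3 times.
So there are 5! / (3!) = 20 distinguishable arrangements.

20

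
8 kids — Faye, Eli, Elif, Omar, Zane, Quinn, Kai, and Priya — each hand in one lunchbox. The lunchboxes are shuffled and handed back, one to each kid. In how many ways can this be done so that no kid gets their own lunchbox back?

14833

This is the derangement count D_8: permutations of 8 items with no fixed point.
By inclusion–exclusion this is Σ_{j=0}^{8} (−1)^j C(8,j)·(8−j)!.
Computing: 40320 − 40320 + 20160 − 6720 + 1680 − 336 + 56 − 8 + 1 = 14833.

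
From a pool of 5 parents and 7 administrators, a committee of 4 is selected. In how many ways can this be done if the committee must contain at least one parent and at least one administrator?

Unrestricted: C(12,4) = 495 ways to pick any 4 of the 12.
Subtract selections that omit an entire group: no parents → C(7,4) = 35; no administrators → C(5,4) = 5.
Both groups omitted at once is impossible, so 495 − 40 = 455.

455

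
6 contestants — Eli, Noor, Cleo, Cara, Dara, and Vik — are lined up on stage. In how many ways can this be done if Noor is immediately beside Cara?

240

Place the 4 others and the Noor-Cara pair as 5 objects in a line; the pair has 2 internal arrangements.
So the count is 2·(5)! = 240.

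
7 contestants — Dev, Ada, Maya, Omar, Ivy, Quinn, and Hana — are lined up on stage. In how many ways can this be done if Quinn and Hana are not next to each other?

3600

Of the 7! = 5040 arrangements, those with Quinn and Hana adjacent number 2 × 6! = 1440 (treat the pair as a block with 2 internal orders).
Complementary counting: 5040 − 1440 = 3600.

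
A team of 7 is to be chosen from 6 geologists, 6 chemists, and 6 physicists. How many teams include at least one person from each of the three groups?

29448

Unrestricted: C(18,7) = 31824 ways to pick any 7 of the 18.
Selections missing a whole group: no geologists → C(12,7) = 792; no chemists → C(12,7) = 792; no physicists → C(12,7) = 792.
Add back selections omitting two groups (i.e. drawn from a single group): C(6,7) + C(6,7) + C(6,7) = 0.
By inclusion–exclusion: 31824 − 2376 + 0 = 29448.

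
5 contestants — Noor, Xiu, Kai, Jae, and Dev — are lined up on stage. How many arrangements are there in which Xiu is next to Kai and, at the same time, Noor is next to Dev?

24

Treat {Xiu,Kai} as one block (2 orders) and {Noor,Dev} as another (2 orders).
That leaves 3 units to arrange: 2 × 2 × 3! = 4 × 6 = 24.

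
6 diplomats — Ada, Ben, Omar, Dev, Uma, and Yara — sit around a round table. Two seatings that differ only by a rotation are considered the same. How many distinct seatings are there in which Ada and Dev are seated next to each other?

Glue Ada and Dev into a block (2 internal orders). Seating 5 units around a circle gives (4)! arrangements.
So 2 × (4)! = 2 × 24 = 48.

48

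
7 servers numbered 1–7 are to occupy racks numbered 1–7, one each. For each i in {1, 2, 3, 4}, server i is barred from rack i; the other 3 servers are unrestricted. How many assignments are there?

2790

Let Aᵢ (for 1 ≤ i ≤ 4) be the placements that put server i in its forbidden rack. Any j of these fix j positions, leaving (7−j)! ways to fill the rest, and there are C(4,j) ways to pick which j.
By inclusion–exclusion, the number of valid placements is Σ_{j=0}^{4} (−1)^j C(4,j)·(7−j)!.
Computing: 5040 − 2880 + 720 − 96 + 6 = 2790.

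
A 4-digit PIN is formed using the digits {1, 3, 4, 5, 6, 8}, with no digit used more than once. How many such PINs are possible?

360

This is a permutation of 4 out of 6: P(6,4) = 6!/2!.
6 × 5 × 4 × 3 = 360.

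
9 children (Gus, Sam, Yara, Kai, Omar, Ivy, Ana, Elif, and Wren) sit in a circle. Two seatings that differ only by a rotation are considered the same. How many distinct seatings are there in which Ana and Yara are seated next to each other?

Treat {Ana, Yara} as one unit (2 internal orders) and seat the resulting 8 units around the table: (7)! circular arrangements.
So 2 × (7)! = 2 × 5040 = 10080.

10080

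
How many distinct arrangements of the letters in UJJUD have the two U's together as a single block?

Treat the 2 copies of U as a single block. The multiset to arrange is then {UU, D, J, J}, 4 items in all.
That gives (4)!/(2!) = 12 arrangements.

12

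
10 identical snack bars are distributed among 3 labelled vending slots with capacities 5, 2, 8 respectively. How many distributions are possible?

15

Ignoring the caps, the number of non-negative solutions to x_1+…+x_3 = 10 is C(12,2) = 66.
Subtract solutions that violate a single cap (substitute x_i' = x_i − (cap_i+1)): x_1 ≥ 6 gives C(6,2) = 15; x_2 ≥ 3 gives C(9,2) = 36; x_3 ≥ 9 gives C(3,2) = 3. Together 54.
Add back pairs where two caps are both exceeded: 3 + 0 + 0 = 3.
By inclusion–exclusion the count is 66 − 54 + 3 = 15.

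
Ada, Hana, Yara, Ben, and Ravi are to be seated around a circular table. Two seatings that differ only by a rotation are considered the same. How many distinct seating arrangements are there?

Around a circle, 5 distinct people have 5!/5 = (4)! = 24 rotationally distinct seatings.

24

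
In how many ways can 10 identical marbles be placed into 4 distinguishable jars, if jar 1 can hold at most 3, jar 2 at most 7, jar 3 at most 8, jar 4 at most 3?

114

By stars and bars, unrestricted non-negative solutions to x_1+…+x_4 = 10 number C(10+3,3) = 286.
Subtract solutions that violate a single cap (substitute x_i' = x_i − (cap_i+1)): x_1 ≥ 4 gives C(9,3) = 84; x_2 ≥ 8 gives C(5,3) = 10; x_3 ≥ 9 gives C(4,3) = 4; x_4 ≥ 4 gives C(9,3) = 84. Together 182.
Add back pairs where two caps are both exceeded: 0 + 0 + 10 + 0 + 0 + 0 = 10.
By inclusion–exclusion the count is 286 − 182 + 10 = 114.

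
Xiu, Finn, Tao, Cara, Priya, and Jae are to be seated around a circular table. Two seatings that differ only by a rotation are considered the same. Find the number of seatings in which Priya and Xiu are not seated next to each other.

72

All circular seatings of 6 people number (5)! = 120.
Those with Priya next to Xiu: fuse the pair into one unit and seat 5 units around a circle — 2·(4)! = 48.
Subtracting, 120 − 48 = 72.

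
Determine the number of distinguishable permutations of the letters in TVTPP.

30

TVTPP has 5 letters with P appearing twice and T appearing twice.
Dividing 5! = 120 by 2!·2! = 4 for the repeated letters gives 30.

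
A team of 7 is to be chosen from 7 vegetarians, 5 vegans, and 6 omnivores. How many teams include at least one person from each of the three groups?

28987

With no constraint there are C(18,7) = 31824 possible selections.
Subtract selections that omit an entire group: no vegetarians → C(11,7) = 330; no vegans → C(13,7) = 1716; no omnivores → C(12,7) = 792.
Add back selections omitting two groups (i.e. drawn from a single group): C(7,7) + C(5,7) + C(6,7) = 1.
By inclusion–exclusion: 31824 − 2838 + 1 = 28987.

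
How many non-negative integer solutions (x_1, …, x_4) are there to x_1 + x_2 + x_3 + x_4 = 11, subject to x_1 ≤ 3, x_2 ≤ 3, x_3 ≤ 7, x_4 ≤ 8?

By stars and bars, unrestricted non-negative solutions to x_1+…+x_4 = 11 number C(11+3,3) = 364.
Subtract solutions that violate a single cap (substitute x_i' = x_i − (cap_i+1)): x_1 ≥ 4 gives C(10,3) = 120; x_2 ≥ 4 gives C(10,3) = 120; x_3 ≥ 8 gives C(6,3) = 20; x_4 ≥ 9 gives C(5,3) = 10. Together 270.
Add back pairs where two caps are both exceeded: 20 + 0 + 0 + 0 + 0 + 0 = 20.
By inclusion–exclusion the count is 364 − 270 + 20 = 114.

114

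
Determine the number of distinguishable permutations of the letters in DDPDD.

5

DDPDD has 5 letters with D appearing 4 times.
Dividing 5! = 120 by 4! = 24 for the repeated letters gives 5.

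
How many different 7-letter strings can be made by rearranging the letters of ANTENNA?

Letter multiplicities in ANTENNA: A×2, E×1, N×3, T×1.
So there are 7! / (3!·2!) = 420 distinguishable arrangements.

420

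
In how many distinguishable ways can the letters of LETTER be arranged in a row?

180

LETTER has 6 letters with E appearing twice and T appearing twice.
So there are 6! / (2!·2!) = 180 distinguishable arrangements.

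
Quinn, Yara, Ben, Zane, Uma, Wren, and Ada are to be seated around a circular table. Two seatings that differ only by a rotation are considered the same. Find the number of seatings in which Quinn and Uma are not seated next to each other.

All circular seatings of 7 people number (6)! = 720.
Seatings with Quinn beside Uma: treat them as a block with 2 internal orders, giving 2 × (5)! = 240.
Subtracting, 720 − 240 = 480.

480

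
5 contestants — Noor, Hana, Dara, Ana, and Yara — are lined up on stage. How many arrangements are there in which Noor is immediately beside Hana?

Treat {Noor, Hana} as a single unit. There are 4 units to order, and the pair itself can be ordered 2 ways.
That gives 2 × 4! = 2 × 24 = 48.

48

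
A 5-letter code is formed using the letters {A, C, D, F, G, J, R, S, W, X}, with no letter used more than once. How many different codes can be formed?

30240

Choose and order 5 of the 10 symbols: the first letter has 10 options, the next 9, and so on down to 6.
10 × 9 × 8 × 7 × 6 = 30240.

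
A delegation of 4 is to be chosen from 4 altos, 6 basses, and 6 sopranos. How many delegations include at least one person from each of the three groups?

Total 4-person selections from all 16: C(16,4) = 1820.
Selections missing a whole group: no altos → C(12,4) = 495; no basses → C(10,4) = 210; no sopranos → C(10,4) = 210.
Add back selections omitting two groups (i.e. drawn from a single group): C(4,4) + C(6,4) + C(6,4) = 31.
By inclusion–exclusion: 1820 − 915 + 31 = 936.

936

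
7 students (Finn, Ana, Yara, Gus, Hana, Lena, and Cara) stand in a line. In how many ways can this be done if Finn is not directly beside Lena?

3600

Of the 7! = 5040 arrangements, those with Finn and Lena adjacent number 2 × 6! = 1440 (treat the pair as a block with 2 internal orders).
So 5040 − 1440 = 3600 arrangements keep them apart.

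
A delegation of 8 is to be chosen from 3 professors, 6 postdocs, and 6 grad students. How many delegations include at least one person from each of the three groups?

5922

With no constraint there are C(15,8) = 6435 possible selections.
Selections missing a whole group: no professors → C(12,8) = 495; no postdocs → C(9,8) = 9; no grad students → C(9,8) = 9.
Add back selections omitting two groups (i.e. drawn from a single group): C(3,8) + C(6,8) + C(6,8) = 0.
By inclusion–exclusion: 6435 − 513 + 0 = 5922.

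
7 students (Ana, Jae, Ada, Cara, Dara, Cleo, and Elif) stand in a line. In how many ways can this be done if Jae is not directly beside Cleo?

Of the 7! = 5040 arrangements, those with Jae and Cleo adjacent number 2 × 6! = 1440 (treat the pair as a block with 2 internal orders).
So 5040 − 1440 = 3600 arrangements keep them apart.

3600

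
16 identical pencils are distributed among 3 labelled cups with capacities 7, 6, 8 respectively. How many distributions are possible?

Ignoring the caps, the number of non-negative solutions to x_1+…+x_3 = 16 is C(18,2) = 153.
Subtract solutions that violate a single cap (substitute x_i' = x_i − (cap_i+1)): x_1 ≥ 8 gives C(10,2) = 45; x_2 ≥ 7 gives C(11,2) = 55; x_3 ≥ 9 gives C(9,2) = 36. Together 136.
Add back pairs where two caps are both exceeded: 3 + 0 + 1 = 4.
By inclusion–exclusion the count is 153 − 136 + 4 = 21.

21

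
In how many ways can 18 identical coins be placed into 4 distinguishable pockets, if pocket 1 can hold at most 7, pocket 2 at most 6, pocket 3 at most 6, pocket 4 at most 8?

By stars and bars, unrestricted non-negative solutions to x_1+…+x_4 = 18 number C(18+3,3) = 1330.
Subtract solutions that violate a single cap (substitute x_i' = x_i − (cap_i+1)): x_1 ≥ 8 gives C(13,3) = 286; x_2 ≥ 7 gives C(14,3) = 364; x_3 ≥ 7 gives C(14,3) = 364; x_4 ≥ 9 gives C(12,3) = 220. Together 1234.
Add back pairs where two caps are both exceeded: 20 + 20 + 4 + 35 + 10 + 10 = 99.
By inclusion–exclusion the count is 1330 − 1234 + 99 = 195.

195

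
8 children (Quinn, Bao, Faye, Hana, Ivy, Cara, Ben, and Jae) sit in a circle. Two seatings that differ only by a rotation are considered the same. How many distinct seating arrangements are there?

Fix one person's seat to break rotational symmetry; the remaining 7 people can be arranged in (7)! = 5040 ways.

5040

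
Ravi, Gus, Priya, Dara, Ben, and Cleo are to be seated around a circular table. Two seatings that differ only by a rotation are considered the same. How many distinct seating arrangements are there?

Seat Ravi anywhere (absorbing the rotational symmetry), then permute the other 5: (5)! = 120.

120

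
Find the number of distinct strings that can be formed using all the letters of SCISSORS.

Letter multiplicities in SCISSORS: C×1, I×1, O×1, R×1, S×4.
So there are 8! / (4!) = 1680 distinguishable arrangements.

1680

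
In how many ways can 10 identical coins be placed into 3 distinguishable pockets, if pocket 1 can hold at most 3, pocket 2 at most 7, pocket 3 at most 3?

By stars and bars, unrestricted non-negative solutions to x_1+…+x_3 = 10 number C(10+2,2) = 66.
Subtract solutions that violate a single cap (substitute x_i' = x_i − (cap_i+1)): x_1 ≥ 4 gives C(8,2) = 28; x_2 ≥ 8 gives C(4,2) = 6; x_3 ≥ 4 gives C(8,2) = 28. Together 62.
Add back pairs where two caps are both exceeded: 0 + 6 + 0 = 6.
By inclusion–exclusion the count is 66 − 62 + 6 = 10.

10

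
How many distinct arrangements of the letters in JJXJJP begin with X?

Fix X in the first position and arrange the remaining 5 letters.
Those 5 letters have J appearing 4 times, giving (5)!/(4!) = 5.

5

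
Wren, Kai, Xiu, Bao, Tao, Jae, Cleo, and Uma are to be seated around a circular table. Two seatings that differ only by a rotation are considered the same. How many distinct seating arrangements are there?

5040

Fix one person's seat to break rotational symmetry; the remaining 7 people can be arranged in (7)! = 5040 ways.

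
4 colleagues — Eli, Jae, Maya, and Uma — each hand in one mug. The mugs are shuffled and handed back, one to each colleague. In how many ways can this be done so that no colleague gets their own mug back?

Count assignments avoiding every fixed point. For any j of the 4 colleagues fixed to their own mug, the other 4−j can be arranged in (4−j)! ways.
By inclusion–exclusion this is Σ_{j=0}^{4} (−1)^j C(4,j)·(4−j)!.
Computing: 24 − 24 + 12 − 4 + 1 = 9.

9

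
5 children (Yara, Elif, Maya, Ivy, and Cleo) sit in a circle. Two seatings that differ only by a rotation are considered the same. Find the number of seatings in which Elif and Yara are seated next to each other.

Glue Elif and Yara into a block (2 internal orders). Seating 4 units around a circle gives (3)! arrangements.
So 2 × (3)! = 2 × 6 = 12.

12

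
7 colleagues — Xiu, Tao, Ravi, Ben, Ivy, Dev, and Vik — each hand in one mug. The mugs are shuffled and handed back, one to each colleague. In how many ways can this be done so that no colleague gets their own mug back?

1854

Let Aᵢ be the assignments in which colleague i gets their own mug. We want the size of the complement of A₁∪…∪A_7.
By inclusion–exclusion this is Σ_{j=0}^{7} (−1)^j C(7,j)·(7−j)!.
Computing: 5040 − 5040 + 2520 − 840 + 210 − 42 + 7 − 1 = 1854.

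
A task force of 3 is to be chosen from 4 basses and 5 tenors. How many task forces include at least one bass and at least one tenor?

70

Total 3-person selections from all 9: C(9,3) = 84.
Subtract selections that omit an entire group: no basses → C(5,3) = 10; no tenors → C(4,3) = 4.
Both groups omitted at once is impossible, so 84 − 14 = 70.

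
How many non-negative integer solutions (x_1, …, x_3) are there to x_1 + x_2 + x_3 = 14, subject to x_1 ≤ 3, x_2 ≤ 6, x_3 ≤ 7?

6

By stars and bars, unrestricted non-negative solutions to x_1+…+x_3 = 14 number C(14+2,2) = 120.
Subtract solutions that violate a single cap (substitute x_i' = x_i − (cap_i+1)): x_1 ≥ 4 gives C(12,2) = 66; x_2 ≥ 7 gives C(9,2) = 36; x_3 ≥ 8 gives C(8,2) = 28. Together 130.
Add back pairs where two caps are both exceeded: 10 + 6 + 0 = 16.
By inclusion–exclusion the count is 120 − 130 + 16 = 6.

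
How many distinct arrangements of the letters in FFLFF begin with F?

With the first slot taken by F, it remains to arrange the other 4 letters (FLFF).
Those 4 letters have F appearing 3 times, giving (4)!/(3!) = 4.

4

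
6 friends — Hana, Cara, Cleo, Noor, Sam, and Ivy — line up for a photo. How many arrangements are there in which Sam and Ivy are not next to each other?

Of the 6! = 720 arrangements, those with Sam and Ivy adjacent number 2 × 5! = 240 (treat the pair as a block with 2 internal orders).
So 720 − 240 = 480 arrangements keep them apart.

480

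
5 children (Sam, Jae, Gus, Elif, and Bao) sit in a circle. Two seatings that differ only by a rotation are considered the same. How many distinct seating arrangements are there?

24

Fix one person's seat to break rotational symmetry; the remaining 4 people can be arranged in (4)! = 24 ways.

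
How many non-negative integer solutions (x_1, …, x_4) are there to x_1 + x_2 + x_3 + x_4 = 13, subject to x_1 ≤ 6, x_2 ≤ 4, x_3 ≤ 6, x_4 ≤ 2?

45

By stars and bars, unrestricted non-negative solutions to x_1+…+x_4 = 13 number C(13+3,3) = 560.
Subtract solutions that violate a single cap (substitute x_i' = x_i − (cap_i+1)): x_1 ≥ 7 gives C(9,3) = 84; x_2 ≥ 5 gives C(11,3) = 165; x_3 ≥ 7 gives C(9,3) = 84; x_4 ≥ 3 gives C(13,3) = 286. Together 619.
Add back pairs where two caps are both exceeded: 4 + 0 + 20 + 4 + 56 + 20 = 104.
By inclusion–exclusion the count is 560 − 619 + 104 = 45.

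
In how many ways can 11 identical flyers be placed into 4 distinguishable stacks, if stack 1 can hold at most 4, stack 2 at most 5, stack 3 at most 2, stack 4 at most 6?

59

Ignoring the caps, the number of non-negative solutions to x_1+…+x_4 = 11 is C(14,3) = 364.
Subtract solutions that violate a single cap (substitute x_i' = x_i − (cap_i+1)): x_1 ≥ 5 gives C(9,3) = 84; x_2 ≥ 6 gives C(8,3) = 56; x_3 ≥ 3 gives C(11,3) = 165; x_4 ≥ 7 gives C(7,3) = 35. Together 340.
Add back pairs where two caps are both exceeded: 1 + 20 + 0 + 10 + 0 + 4 = 35.
By inclusion–exclusion the count is 364 − 340 + 35 = 59.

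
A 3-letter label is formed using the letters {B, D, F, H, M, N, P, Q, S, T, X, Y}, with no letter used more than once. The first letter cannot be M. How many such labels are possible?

1210

The first letter has 12−1 = 11 choices (anything except M).
The remaining 2 letters are filled from the other 11 symbols without repetition: 11 × 10 = 110.
Total: 11 × 110 = 1210.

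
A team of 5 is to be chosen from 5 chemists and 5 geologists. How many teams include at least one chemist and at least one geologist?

250

Total 5-person selections from all 10: C(10,5) = 252.
Selections missing a whole group: no chemists → C(5,5) = 1; no geologists → C(5,5) = 1.
Both groups omitted at once is impossible, so 252 − 2 = 250.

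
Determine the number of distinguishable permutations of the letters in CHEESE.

The 6 letters of CHEESE have repeats: E appearing 3 times.
So there are 6! / (3!) = 120 distinguishable arrangements.

120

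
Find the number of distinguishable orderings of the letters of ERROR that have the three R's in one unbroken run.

6

Treat the 3 copies of R as a single block. The multiset to arrange is then {RRR, E, O}, 3 items in all.
All 3 items are distinct, so there are (3)! = 6 arrangements.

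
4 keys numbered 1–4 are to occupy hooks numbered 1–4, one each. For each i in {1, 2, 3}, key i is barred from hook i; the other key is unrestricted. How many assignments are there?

11

Let Aᵢ (for i ∈ {1, 2, 3}) be the placements that put key i in its forbidden hook. Any j of these fix j positions, leaving (4−j)! ways to fill the rest, and there are C(3,j) ways to pick which j.
By inclusion–exclusion, the number of valid placements is Σ_{j=0}^{3} (−1)^j C(3,j)·(4−j)!.
Computing: 24 − 18 + 6 − 1 = 11.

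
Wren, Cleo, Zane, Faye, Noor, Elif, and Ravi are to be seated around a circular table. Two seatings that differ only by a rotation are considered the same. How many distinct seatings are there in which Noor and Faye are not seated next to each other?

Without the restriction there are (6)! = 720 seatings.
Those with Noor next to Faye: fuse the pair into one unit and seat 6 units around a circle — 2·(5)! = 240.
Subtracting, 720 − 240 = 480.

480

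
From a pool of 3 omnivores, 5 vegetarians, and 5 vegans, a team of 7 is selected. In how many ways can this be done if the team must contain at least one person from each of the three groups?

Unrestricted: C(13,7) = 1716 ways to pick any 7 of the 13.
Subtract selections that omit an entire group: no omnivores → C(10,7) = 120; no vegetarians → C(8,7) = 8; no vegans → C(8,7) = 8.
Add back selections omitting two groups (i.e. drawn from a single group): C(3,7) + C(5,7) + C(5,7) = 0.
By inclusion–exclusion: 1716 − 136 + 0 = 1580.

1580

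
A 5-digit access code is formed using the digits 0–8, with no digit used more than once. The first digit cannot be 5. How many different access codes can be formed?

13440

The first digit has 9−1 = 8 choices (anything except 5).
The remaining 4 digits are filled from the other 8 symbols without repetition: 8 × 7 × 6 × 5 = 1680.
Total: 8 × 1680 = 13440.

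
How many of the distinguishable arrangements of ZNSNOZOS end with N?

630

Fix N in the last position and arrange the remaining 7 letters.
Those 7 letters have O appearing twice, S appearing twice, and Z appearing twice, giving (7)!/(2!·2!·2!) = 630.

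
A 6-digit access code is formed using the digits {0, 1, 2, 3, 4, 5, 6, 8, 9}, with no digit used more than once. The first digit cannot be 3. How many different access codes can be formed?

53760

The first digit has 9−1 = 8 choices (anything except 3).
The remaining 5 digits are filled from the other 8 symbols without repetition: 8 × 7 × 6 × 5 × 4 = 6720.
Total: 8 × 6720 = 53760.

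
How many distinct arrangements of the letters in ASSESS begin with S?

Fix S in the first position and arrange the remaining 5 letters.
Those 5 letters have S appearing 3 times, giving (5)!/(3!) = 20.

20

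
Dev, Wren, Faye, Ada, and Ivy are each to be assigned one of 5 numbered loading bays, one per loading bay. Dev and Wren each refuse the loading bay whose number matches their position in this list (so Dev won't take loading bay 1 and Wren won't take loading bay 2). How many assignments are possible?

Let Aᵢ (for i ∈ {1, 2}) be the placements that put person i in their forbidden loading bay. Any j of these fix j positions, leaving (5−j)! ways to fill the rest, and there are C(2,j) ways to pick which j.
By inclusion–exclusion, the number of valid placements is Σ_{j=0}^{2} (−1)^j C(2,j)·(5−j)!.
Computing: 120 − 48 + 6 = 78.

78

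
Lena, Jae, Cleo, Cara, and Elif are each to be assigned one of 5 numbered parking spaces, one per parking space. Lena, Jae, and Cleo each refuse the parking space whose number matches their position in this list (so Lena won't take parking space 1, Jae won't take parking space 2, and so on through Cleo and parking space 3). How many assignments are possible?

64

Let Aᵢ (for i ∈ {1, 2, 3}) be the placements that put person i in their forbidden parking space. Any j of these fix j positions, leaving (5−j)! ways to fill the rest, and there are C(3,j) ways to pick which j.
By inclusion–exclusion, the number of valid placements is Σ_{j=0}^{3} (−1)^j C(3,j)·(5−j)!.
Computing: 120 − 72 + 18 − 2 = 64.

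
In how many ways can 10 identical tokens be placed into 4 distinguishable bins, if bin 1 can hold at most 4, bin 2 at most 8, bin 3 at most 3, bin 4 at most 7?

Without the upper bounds there are C(13,3) = 286 ways to split 10 among 4 bins.
Subtract solutions that violate a single cap (substitute x_i' = x_i − (cap_i+1)): x_1 ≥ 5 gives C(8,3) = 56; x_2 ≥ 9 gives C(4,3) = 4; x_3 ≥ 4 gives C(9,3) = 84; x_4 ≥ 8 gives C(5,3) = 10. Together 154.
Add back pairs where two caps are both exceeded: 0 + 4 + 0 + 0 + 0 + 0 = 4.
By inclusion–exclusion the count is 286 − 154 + 4 = 136.

136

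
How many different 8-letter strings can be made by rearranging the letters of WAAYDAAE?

WAAYDAAE has 8 letters with A appearing 4 times.
The number of distinct arrangements is 8!/(4!) = 40320/24 = 1680.

1680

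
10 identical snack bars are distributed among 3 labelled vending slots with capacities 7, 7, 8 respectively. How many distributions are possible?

51

By stars and bars, unrestricted non-negative solutions to x_1+…+x_3 = 10 number C(10+2,2) = 66.
Subtract solutions that violate a single cap (substitute x_i' = x_i − (cap_i+1)): x_1 ≥ 8 gives C(4,2) = 6; x_2 ≥ 8 gives C(4,2) = 6; x_3 ≥ 9 gives C(3,2) = 3. Together 15.
No two caps can be exceeded simultaneously, so the pair terms are all 0.
By inclusion–exclusion the count is 66 − 15 + 0 = 51.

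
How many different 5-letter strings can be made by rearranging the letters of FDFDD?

10

Letter multiplicities in FDFDD: D×3, F×2.
Dividing 5! = 120 by 3!·2! = 12 for the repeated letters gives 10.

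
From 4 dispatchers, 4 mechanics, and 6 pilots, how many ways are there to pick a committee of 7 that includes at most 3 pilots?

2416

Split by how many pilots are chosen (0 through 3).
Sum: C(6,0)·C(8,7) + C(6,1)·C(8,6) + C(6,2)·C(8,5) + C(6,3)·C(8,4) = 8 + 168 + 840 + 1400 = 2416.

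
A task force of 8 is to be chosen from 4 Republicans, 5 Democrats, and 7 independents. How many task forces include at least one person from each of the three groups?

Unrestricted: C(16,8) = 12870 ways to pick any 8 of the 16.
Subtract selections that omit an entire group: no Republicans → C(12,8) = 495; no Democrats → C(11,8) = 165; no independents → C(9,8) = 9.
Add back selections omitting two groups (i.e. drawn from a single group): C(4,8) + C(5,8) + C(7,8) = 0.
By inclusion–exclusion: 12870 − 669 + 0 = 12201.

12201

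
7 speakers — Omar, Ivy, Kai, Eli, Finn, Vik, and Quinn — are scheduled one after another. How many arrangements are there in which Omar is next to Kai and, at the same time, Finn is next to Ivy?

480

Treat {Omar,Kai} as one block (2 orders) and {Finn,Ivy} as another (2 orders).
That leaves 5 units to arrange: 2 × 2 × 5! = 4 × 120 = 480.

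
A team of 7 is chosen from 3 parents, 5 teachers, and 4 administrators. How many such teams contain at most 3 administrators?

Split by how many administrators are chosen (0 through 3).
Sum: C(4,0)·C(8,7) + C(4,1)·C(8,6) + C(4,2)·C(8,5) + C(4,3)·C(8,4) = 8 + 112 + 336 + 280 = 736.

736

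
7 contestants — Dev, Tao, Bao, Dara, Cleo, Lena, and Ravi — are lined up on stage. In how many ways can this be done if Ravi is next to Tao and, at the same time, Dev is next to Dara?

Treat {Ravi,Tao} as one block (2 orders) and {Dev,Dara} as another (2 orders).
That leaves 5 units to arrange: 2 × 2 × 5! = 4 × 120 = 480.

480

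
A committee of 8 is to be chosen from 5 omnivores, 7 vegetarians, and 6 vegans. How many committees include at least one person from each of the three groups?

With no constraint there are C(18,8) = 43758 possible selections.
Selections missing a whole group: no omnivores → C(13,8) = 1287; no vegetarians → C(11,8) = 165; no vegans → C(12,8) = 495.
Add back selections omitting two groups (i.e. drawn from a single group): C(5,8) + C(7,8) + C(6,8) = 0.
By inclusion–exclusion: 43758 − 1947 + 0 = 41811.

41811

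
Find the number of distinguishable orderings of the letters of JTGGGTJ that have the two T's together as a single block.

60

Treat the 2 copies of T as a single block. The multiset to arrange is then {TT, G, G, G, J, J}, 6 items in all.
That gives (6)!/(3!·2!) = 60 arrangements.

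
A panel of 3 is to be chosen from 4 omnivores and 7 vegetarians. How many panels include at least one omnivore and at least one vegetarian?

126

Total 3-person selections from all 11: C(11,3) = 165.
Subtract selections that omit an entire group: no omnivores → C(7,3) = 35; no vegetarians → C(4,3) = 4.
Both groups omitted at once is impossible, so 165 − 39 = 126.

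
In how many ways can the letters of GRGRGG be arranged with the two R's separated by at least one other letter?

Total arrangements of GRGRGG: 6!/(4!·2!) = 15.
Arrangements with the R's together: treat RR as one letter, giving (5)!/(4!) = 5.
Hence 15 − 5 = 10.

10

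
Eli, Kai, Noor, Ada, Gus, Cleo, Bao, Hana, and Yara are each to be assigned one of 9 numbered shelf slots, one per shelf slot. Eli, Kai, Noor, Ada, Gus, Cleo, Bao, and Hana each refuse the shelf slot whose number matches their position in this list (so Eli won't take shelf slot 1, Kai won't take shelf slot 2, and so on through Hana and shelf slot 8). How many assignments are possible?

148329

Let Aᵢ (for 1 ≤ i ≤ 8) be the placements that put person i in their forbidden shelf slot. Any j of these fix j positions, leaving (9−j)! ways to fill the rest, and there are C(8,j) ways to pick which j.
By inclusion–exclusion, the number of valid placements is Σ_{j=0}^{8} (−1)^j C(8,j)·(9−j)!.
Computing: 362880 − 322560 + 141120 − 40320 + 8400 − 1344 + 168 − 16 + 1 = 148329.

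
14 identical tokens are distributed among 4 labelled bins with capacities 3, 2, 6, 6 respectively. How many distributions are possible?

Without the upper bounds there are C(17,3) = 680 ways to split 14 among 4 bins.
Subtract solutions that violate a single cap (substitute x_i' = x_i − (cap_i+1)): x_1 ≥ 4 gives C(13,3) = 286; x_2 ≥ 3 gives C(14,3) = 364; x_3 ≥ 7 gives C(10,3) = 120; x_4 ≥ 7 gives C(10,3) = 120. Together 890.
Add back pairs where two caps are both exceeded: 120 + 20 + 20 + 35 + 35 + 1 = 231.
Subtract triples: 1 + 1 + 0 + 0 = 2.
By inclusion–exclusion the count is 680 − 890 + 231 − 2 = 19.

19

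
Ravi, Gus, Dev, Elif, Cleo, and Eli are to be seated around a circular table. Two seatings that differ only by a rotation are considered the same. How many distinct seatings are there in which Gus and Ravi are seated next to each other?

Glue Gus and Ravi into a block (2 internal orders). Seating 5 units around a circle gives (4)! arrangements.
So 2 × (4)! = 2 × 24 = 48.

48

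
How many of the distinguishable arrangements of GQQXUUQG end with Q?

Fix Q in the last position and arrange the remaining 7 letters.
Those 7 letters have G appearing twice, Q appearing twice, and U appearing twice, giving (7)!/(2!·2!·2!) = 630.

630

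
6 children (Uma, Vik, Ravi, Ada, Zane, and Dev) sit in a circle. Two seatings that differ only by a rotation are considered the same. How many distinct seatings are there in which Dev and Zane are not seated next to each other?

Without the restriction there are (5)! = 120 seatings.
Seatings with Dev beside Zane: treat them as a block with 2 internal orders, giving 2 × (4)! = 48.
Subtracting, 120 − 48 = 72.

72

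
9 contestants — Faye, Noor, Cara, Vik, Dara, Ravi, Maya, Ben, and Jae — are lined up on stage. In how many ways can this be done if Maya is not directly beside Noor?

There are 9! = 362880 arrangements in all. If Maya and Noor are adjacent, merging them into one block gives 2·(8)! = 80640 arrangements.
So 362880 − 80640 = 282240 arrangements keep them apart.

282240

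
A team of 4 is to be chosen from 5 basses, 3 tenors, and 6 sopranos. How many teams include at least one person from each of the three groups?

495

Total 4-person selections from all 14: C(14,4) = 1001.
Subtract selections that omit an entire group: no basses → C(9,4) = 126; no tenors → C(11,4) = 330; no sopranos → C(8,4) = 70.
Add back selections omitting two groups (i.e. drawn from a single group): C(5,4) + C(3,4) + C(6,4) = 20.
By inclusion–exclusion: 1001 − 526 + 20 = 495.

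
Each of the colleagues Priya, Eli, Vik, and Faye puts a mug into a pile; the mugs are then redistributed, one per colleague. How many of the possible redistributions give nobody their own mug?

9

This is the derangement count D_4: permutations of 4 items with no fixed point.
By inclusion–exclusion this is Σ_{j=0}^{4} (−1)^j C(4,j)·(4−j)!.
Computing: 24 − 24 + 12 − 4 + 1 = 9.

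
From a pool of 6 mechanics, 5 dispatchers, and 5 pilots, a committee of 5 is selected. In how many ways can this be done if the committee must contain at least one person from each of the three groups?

Unrestricted: C(16,5) = 4368 ways to pick any 5 of the 16.
Selections missing a whole group: no mechanics → C(10,5) = 252; no dispatchers → C(11,5) = 462; no pilots → C(11,5) = 462.
Add back selections omitting two groups (i.e. drawn from a single group): C(6,5) + C(5,5) + C(5,5) = 8.
By inclusion–exclusion: 4368 − 1176 + 8 = 3200.

3200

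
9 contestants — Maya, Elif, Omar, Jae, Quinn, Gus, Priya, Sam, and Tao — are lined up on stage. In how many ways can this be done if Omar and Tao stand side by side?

Place the 7 others and the Omar-Tao pair as 8 objects in a line; the pair has 2 internal arrangements.
That gives 2 × 8! = 2 × 40320 = 80640.

80640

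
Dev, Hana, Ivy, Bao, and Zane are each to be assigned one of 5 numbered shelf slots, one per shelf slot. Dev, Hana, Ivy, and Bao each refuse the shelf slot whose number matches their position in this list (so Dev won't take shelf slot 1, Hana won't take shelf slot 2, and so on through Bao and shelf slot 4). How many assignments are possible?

53

Let Aᵢ (for 1 ≤ i ≤ 4) be the placements that put person i in their forbidden shelf slot. Any j of these fix j positions, leaving (5−j)! ways to fill the rest, and there are C(4,j) ways to pick which j.
By inclusion–exclusion, the number of valid placements is Σ_{j=0}^{4} (−1)^j C(4,j)·(5−j)!.
Computing: 120 − 96 + 36 − 8 + 1 = 53.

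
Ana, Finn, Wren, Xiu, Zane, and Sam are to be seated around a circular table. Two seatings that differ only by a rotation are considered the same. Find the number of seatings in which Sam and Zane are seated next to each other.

Treat {Sam, Zane} as one unit (2 internal orders) and seat the resulting 5 units around the table: (4)! circular arrangements.
So 2 × (4)! = 2 × 24 = 48.

48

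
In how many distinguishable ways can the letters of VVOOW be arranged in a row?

30

Letter multiplicities in VVOOW: O×2, V×2, W×1.
The number of distinct arrangements is 5!/(2!·2!) = 120/4 = 30.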